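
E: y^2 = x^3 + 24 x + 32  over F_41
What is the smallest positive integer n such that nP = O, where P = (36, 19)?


Compute successive multiples of P until we hit O:
  1P = (36, 19)
  2P = (33, 5)
  3P = (12, 11)
  4P = (25, 12)
  5P = (17, 8)
  6P = (19, 34)
  7P = (37, 6)
  8P = (14, 23)
  ... (continuing to 26P)
  26P = O

ord(P) = 26


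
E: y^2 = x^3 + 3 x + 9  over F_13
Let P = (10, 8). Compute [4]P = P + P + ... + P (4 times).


k = 4 = 100_2 (binary, LSB first: 001)
Double-and-add from P = (10, 8):
  bit 0 = 0: acc unchanged = O
  bit 1 = 0: acc unchanged = O
  bit 2 = 1: acc = O + (0, 10) = (0, 10)

4P = (0, 10)


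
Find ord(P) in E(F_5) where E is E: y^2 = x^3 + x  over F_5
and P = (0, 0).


Compute successive multiples of P until we hit O:
  1P = (0, 0)
  2P = O

ord(P) = 2


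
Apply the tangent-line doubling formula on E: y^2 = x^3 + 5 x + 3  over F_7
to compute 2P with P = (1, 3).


Doubling: s = (3 x1^2 + a) / (2 y1)
s = (3*1^2 + 5) / (2*3) mod 7 = 6
x3 = s^2 - 2 x1 mod 7 = 6^2 - 2*1 = 6
y3 = s (x1 - x3) - y1 mod 7 = 6 * (1 - 6) - 3 = 2

2P = (6, 2)


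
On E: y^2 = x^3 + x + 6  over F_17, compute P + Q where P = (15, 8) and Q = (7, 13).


P != Q, so use the chord formula.
s = (y2 - y1) / (x2 - x1) = (5) / (9) mod 17 = 10
x3 = s^2 - x1 - x2 mod 17 = 10^2 - 15 - 7 = 10
y3 = s (x1 - x3) - y1 mod 17 = 10 * (15 - 10) - 8 = 8

P + Q = (10, 8)


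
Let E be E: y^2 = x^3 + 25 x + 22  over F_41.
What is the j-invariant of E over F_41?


Delta = -16(4 a^3 + 27 b^2) mod 41 = 2
-1728 * (4 a)^3 = -1728 * (4*25)^3 mod 41 = 22
j = 22 * 2^(-1) mod 41 = 11

j = 11 (mod 41)


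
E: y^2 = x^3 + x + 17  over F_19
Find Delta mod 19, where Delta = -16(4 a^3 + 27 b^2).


4 a^3 + 27 b^2 = 4*1^3 + 27*17^2 = 4 + 7803 = 7807
Delta = -16 * (7807) = -124912
Delta mod 19 = 13

Delta = 13 (mod 19)


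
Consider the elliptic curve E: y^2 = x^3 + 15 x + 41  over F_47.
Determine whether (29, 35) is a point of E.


Check whether y^2 = x^3 + 15 x + 41 (mod 47) for (x, y) = (29, 35).
LHS: y^2 = 35^2 mod 47 = 3
RHS: x^3 + 15 x + 41 = 29^3 + 15*29 + 41 mod 47 = 2
LHS != RHS

No, not on the curve


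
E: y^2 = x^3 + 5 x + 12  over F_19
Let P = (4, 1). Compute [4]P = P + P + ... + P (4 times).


k = 4 = 100_2 (binary, LSB first: 001)
Double-and-add from P = (4, 1):
  bit 0 = 0: acc unchanged = O
  bit 1 = 0: acc unchanged = O
  bit 2 = 1: acc = O + (9, 11) = (9, 11)

4P = (9, 11)


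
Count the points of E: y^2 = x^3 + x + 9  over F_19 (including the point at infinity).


For each x in F_19, count y with y^2 = x^3 + 1 x + 9 mod 19:
  x = 0: RHS = 9, y in [3, 16]  -> 2 point(s)
  x = 1: RHS = 11, y in [7, 12]  -> 2 point(s)
  x = 2: RHS = 0, y in [0]  -> 1 point(s)
  x = 3: RHS = 1, y in [1, 18]  -> 2 point(s)
  x = 4: RHS = 1, y in [1, 18]  -> 2 point(s)
  x = 5: RHS = 6, y in [5, 14]  -> 2 point(s)
  x = 7: RHS = 17, y in [6, 13]  -> 2 point(s)
  x = 8: RHS = 16, y in [4, 15]  -> 2 point(s)
  x = 9: RHS = 6, y in [5, 14]  -> 2 point(s)
  x = 12: RHS = 1, y in [1, 18]  -> 2 point(s)
  x = 15: RHS = 17, y in [6, 13]  -> 2 point(s)
  x = 16: RHS = 17, y in [6, 13]  -> 2 point(s)
  x = 18: RHS = 7, y in [8, 11]  -> 2 point(s)
Affine points: 25. Add the point at infinity: total = 26.

#E(F_19) = 26


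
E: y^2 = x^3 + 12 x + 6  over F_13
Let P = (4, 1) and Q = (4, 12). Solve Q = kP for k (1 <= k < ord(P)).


Enumerate multiples of P until we hit Q = (4, 12):
  1P = (4, 1)
  2P = (8, 9)
  3P = (5, 10)
  4P = (7, 11)
  5P = (3, 11)
  6P = (2, 5)
  7P = (11, 0)
  8P = (2, 8)
  9P = (3, 2)
  10P = (7, 2)
  11P = (5, 3)
  12P = (8, 4)
  13P = (4, 12)
Match found at i = 13.

k = 13


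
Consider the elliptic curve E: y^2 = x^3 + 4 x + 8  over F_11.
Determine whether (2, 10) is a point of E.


Check whether y^2 = x^3 + 4 x + 8 (mod 11) for (x, y) = (2, 10).
LHS: y^2 = 10^2 mod 11 = 1
RHS: x^3 + 4 x + 8 = 2^3 + 4*2 + 8 mod 11 = 2
LHS != RHS

No, not on the curve


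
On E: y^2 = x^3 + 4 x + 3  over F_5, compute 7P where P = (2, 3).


k = 7 = 111_2 (binary, LSB first: 111)
Double-and-add from P = (2, 3):
  bit 0 = 1: acc = O + (2, 3) = (2, 3)
  bit 1 = 1: acc = (2, 3) + (2, 2) = O
  bit 2 = 1: acc = O + (2, 3) = (2, 3)

7P = (2, 3)


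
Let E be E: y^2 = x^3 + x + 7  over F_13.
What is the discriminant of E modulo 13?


4 a^3 + 27 b^2 = 4*1^3 + 27*7^2 = 4 + 1323 = 1327
Delta = -16 * (1327) = -21232
Delta mod 13 = 10

Delta = 10 (mod 13)


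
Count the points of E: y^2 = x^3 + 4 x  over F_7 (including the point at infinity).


For each x in F_7, count y with y^2 = x^3 + 4 x + 0 mod 7:
  x = 0: RHS = 0, y in [0]  -> 1 point(s)
  x = 2: RHS = 2, y in [3, 4]  -> 2 point(s)
  x = 3: RHS = 4, y in [2, 5]  -> 2 point(s)
  x = 6: RHS = 2, y in [3, 4]  -> 2 point(s)
Affine points: 7. Add the point at infinity: total = 8.

#E(F_7) = 8


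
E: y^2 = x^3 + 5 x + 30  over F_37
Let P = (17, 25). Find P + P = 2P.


Doubling: s = (3 x1^2 + a) / (2 y1)
s = (3*17^2 + 5) / (2*25) mod 37 = 13
x3 = s^2 - 2 x1 mod 37 = 13^2 - 2*17 = 24
y3 = s (x1 - x3) - y1 mod 37 = 13 * (17 - 24) - 25 = 32

2P = (24, 32)


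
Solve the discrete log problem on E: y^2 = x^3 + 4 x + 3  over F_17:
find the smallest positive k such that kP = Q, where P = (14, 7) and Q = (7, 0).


Enumerate multiples of P until we hit Q = (7, 0):
  1P = (14, 7)
  2P = (7, 0)
Match found at i = 2.

k = 2


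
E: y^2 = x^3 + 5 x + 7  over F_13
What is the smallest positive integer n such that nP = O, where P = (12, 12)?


Compute successive multiples of P until we hit O:
  1P = (12, 12)
  2P = (5, 12)
  3P = (9, 1)
  4P = (4, 0)
  5P = (9, 12)
  6P = (5, 1)
  7P = (12, 1)
  8P = O

ord(P) = 8


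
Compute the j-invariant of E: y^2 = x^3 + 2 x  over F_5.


Delta = -16(4 a^3 + 27 b^2) mod 5 = 3
-1728 * (4 a)^3 = -1728 * (4*2)^3 mod 5 = 4
j = 4 * 3^(-1) mod 5 = 3

j = 3 (mod 5)


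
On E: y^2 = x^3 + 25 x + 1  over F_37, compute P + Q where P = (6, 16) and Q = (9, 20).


P != Q, so use the chord formula.
s = (y2 - y1) / (x2 - x1) = (4) / (3) mod 37 = 26
x3 = s^2 - x1 - x2 mod 37 = 26^2 - 6 - 9 = 32
y3 = s (x1 - x3) - y1 mod 37 = 26 * (6 - 32) - 16 = 11

P + Q = (32, 11)


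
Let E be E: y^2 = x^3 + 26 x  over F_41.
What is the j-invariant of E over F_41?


Delta = -16(4 a^3 + 27 b^2) mod 41 = 12
-1728 * (4 a)^3 = -1728 * (4*26)^3 mod 41 = 31
j = 31 * 12^(-1) mod 41 = 6

j = 6 (mod 41)


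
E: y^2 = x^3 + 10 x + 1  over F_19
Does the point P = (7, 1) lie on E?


Check whether y^2 = x^3 + 10 x + 1 (mod 19) for (x, y) = (7, 1).
LHS: y^2 = 1^2 mod 19 = 1
RHS: x^3 + 10 x + 1 = 7^3 + 10*7 + 1 mod 19 = 15
LHS != RHS

No, not on the curve


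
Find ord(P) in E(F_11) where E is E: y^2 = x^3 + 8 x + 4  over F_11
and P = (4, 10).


Compute successive multiples of P until we hit O:
  1P = (4, 10)
  2P = (6, 2)
  3P = (6, 9)
  4P = (4, 1)
  5P = O

ord(P) = 5


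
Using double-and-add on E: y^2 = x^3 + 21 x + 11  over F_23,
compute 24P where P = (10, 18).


k = 24 = 11000_2 (binary, LSB first: 00011)
Double-and-add from P = (10, 18):
  bit 0 = 0: acc unchanged = O
  bit 1 = 0: acc unchanged = O
  bit 2 = 0: acc unchanged = O
  bit 3 = 1: acc = O + (22, 14) = (22, 14)
  bit 4 = 1: acc = (22, 14) + (14, 6) = (11, 20)

24P = (11, 20)


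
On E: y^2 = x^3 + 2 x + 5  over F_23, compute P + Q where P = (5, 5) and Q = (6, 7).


P != Q, so use the chord formula.
s = (y2 - y1) / (x2 - x1) = (2) / (1) mod 23 = 2
x3 = s^2 - x1 - x2 mod 23 = 2^2 - 5 - 6 = 16
y3 = s (x1 - x3) - y1 mod 23 = 2 * (5 - 16) - 5 = 19

P + Q = (16, 19)


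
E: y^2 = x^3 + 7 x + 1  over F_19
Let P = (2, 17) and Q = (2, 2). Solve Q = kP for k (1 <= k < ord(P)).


Enumerate multiples of P until we hit Q = (2, 2):
  1P = (2, 17)
  2P = (15, 2)
  3P = (13, 3)
  4P = (13, 16)
  5P = (15, 17)
  6P = (2, 2)
Match found at i = 6.

k = 6


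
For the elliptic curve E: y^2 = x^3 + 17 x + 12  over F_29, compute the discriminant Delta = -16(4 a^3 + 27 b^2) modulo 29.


4 a^3 + 27 b^2 = 4*17^3 + 27*12^2 = 19652 + 3888 = 23540
Delta = -16 * (23540) = -376640
Delta mod 29 = 12

Delta = 12 (mod 29)


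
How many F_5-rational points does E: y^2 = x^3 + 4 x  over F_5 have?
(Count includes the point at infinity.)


For each x in F_5, count y with y^2 = x^3 + 4 x + 0 mod 5:
  x = 0: RHS = 0, y in [0]  -> 1 point(s)
  x = 1: RHS = 0, y in [0]  -> 1 point(s)
  x = 2: RHS = 1, y in [1, 4]  -> 2 point(s)
  x = 3: RHS = 4, y in [2, 3]  -> 2 point(s)
  x = 4: RHS = 0, y in [0]  -> 1 point(s)
Affine points: 7. Add the point at infinity: total = 8.

#E(F_5) = 8


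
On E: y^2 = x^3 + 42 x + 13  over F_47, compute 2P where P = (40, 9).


Doubling: s = (3 x1^2 + a) / (2 y1)
s = (3*40^2 + 42) / (2*9) mod 47 = 34
x3 = s^2 - 2 x1 mod 47 = 34^2 - 2*40 = 42
y3 = s (x1 - x3) - y1 mod 47 = 34 * (40 - 42) - 9 = 17

2P = (42, 17)


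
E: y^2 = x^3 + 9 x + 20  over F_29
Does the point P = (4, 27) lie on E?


Check whether y^2 = x^3 + 9 x + 20 (mod 29) for (x, y) = (4, 27).
LHS: y^2 = 27^2 mod 29 = 4
RHS: x^3 + 9 x + 20 = 4^3 + 9*4 + 20 mod 29 = 4
LHS = RHS

Yes, on the curve


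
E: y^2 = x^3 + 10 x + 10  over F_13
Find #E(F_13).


For each x in F_13, count y with y^2 = x^3 + 10 x + 10 mod 13:
  x = 0: RHS = 10, y in [6, 7]  -> 2 point(s)
  x = 2: RHS = 12, y in [5, 8]  -> 2 point(s)
  x = 4: RHS = 10, y in [6, 7]  -> 2 point(s)
  x = 5: RHS = 3, y in [4, 9]  -> 2 point(s)
  x = 6: RHS = 0, y in [0]  -> 1 point(s)
  x = 8: RHS = 4, y in [2, 11]  -> 2 point(s)
  x = 9: RHS = 10, y in [6, 7]  -> 2 point(s)
  x = 12: RHS = 12, y in [5, 8]  -> 2 point(s)
Affine points: 15. Add the point at infinity: total = 16.

#E(F_13) = 16


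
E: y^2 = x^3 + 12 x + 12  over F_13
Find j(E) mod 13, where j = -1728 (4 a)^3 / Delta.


Delta = -16(4 a^3 + 27 b^2) mod 13 = 9
-1728 * (4 a)^3 = -1728 * (4*12)^3 mod 13 = 1
j = 1 * 9^(-1) mod 13 = 3

j = 3 (mod 13)


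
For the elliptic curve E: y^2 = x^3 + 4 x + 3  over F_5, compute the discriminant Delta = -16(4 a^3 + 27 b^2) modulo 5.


4 a^3 + 27 b^2 = 4*4^3 + 27*3^2 = 256 + 243 = 499
Delta = -16 * (499) = -7984
Delta mod 5 = 1

Delta = 1 (mod 5)


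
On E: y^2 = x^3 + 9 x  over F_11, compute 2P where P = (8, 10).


Doubling: s = (3 x1^2 + a) / (2 y1)
s = (3*8^2 + 9) / (2*10) mod 11 = 4
x3 = s^2 - 2 x1 mod 11 = 4^2 - 2*8 = 0
y3 = s (x1 - x3) - y1 mod 11 = 4 * (8 - 0) - 10 = 0

2P = (0, 0)


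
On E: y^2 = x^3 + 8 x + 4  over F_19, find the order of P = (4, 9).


Compute successive multiples of P until we hit O:
  1P = (4, 9)
  2P = (12, 2)
  3P = (10, 1)
  4P = (11, 13)
  5P = (2, 3)
  6P = (3, 13)
  7P = (9, 11)
  8P = (13, 14)
  ... (continuing to 23P)
  23P = O

ord(P) = 23


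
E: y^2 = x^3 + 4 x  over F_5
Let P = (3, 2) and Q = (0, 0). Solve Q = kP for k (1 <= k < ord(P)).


Enumerate multiples of P until we hit Q = (0, 0):
  1P = (3, 2)
  2P = (0, 0)
Match found at i = 2.

k = 2


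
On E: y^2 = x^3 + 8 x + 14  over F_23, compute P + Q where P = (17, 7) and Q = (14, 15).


P != Q, so use the chord formula.
s = (y2 - y1) / (x2 - x1) = (8) / (20) mod 23 = 5
x3 = s^2 - x1 - x2 mod 23 = 5^2 - 17 - 14 = 17
y3 = s (x1 - x3) - y1 mod 23 = 5 * (17 - 17) - 7 = 16

P + Q = (17, 16)


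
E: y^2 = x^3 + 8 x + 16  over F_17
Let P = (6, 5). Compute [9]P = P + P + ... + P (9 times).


k = 9 = 1001_2 (binary, LSB first: 1001)
Double-and-add from P = (6, 5):
  bit 0 = 1: acc = O + (6, 5) = (6, 5)
  bit 1 = 0: acc unchanged = (6, 5)
  bit 2 = 0: acc unchanged = (6, 5)
  bit 3 = 1: acc = (6, 5) + (15, 3) = (12, 2)

9P = (12, 2)


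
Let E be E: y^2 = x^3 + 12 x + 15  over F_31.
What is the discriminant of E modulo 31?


4 a^3 + 27 b^2 = 4*12^3 + 27*15^2 = 6912 + 6075 = 12987
Delta = -16 * (12987) = -207792
Delta mod 31 = 1

Delta = 1 (mod 31)


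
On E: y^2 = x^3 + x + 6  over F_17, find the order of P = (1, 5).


Compute successive multiples of P until we hit O:
  1P = (1, 5)
  2P = (7, 13)
  3P = (7, 4)
  4P = (1, 12)
  5P = O

ord(P) = 5


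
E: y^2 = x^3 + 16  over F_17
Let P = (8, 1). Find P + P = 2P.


Doubling: s = (3 x1^2 + a) / (2 y1)
s = (3*8^2 + 0) / (2*1) mod 17 = 11
x3 = s^2 - 2 x1 mod 17 = 11^2 - 2*8 = 3
y3 = s (x1 - x3) - y1 mod 17 = 11 * (8 - 3) - 1 = 3

2P = (3, 3)


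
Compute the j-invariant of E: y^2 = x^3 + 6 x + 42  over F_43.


Delta = -16(4 a^3 + 27 b^2) mod 43 = 20
-1728 * (4 a)^3 = -1728 * (4*6)^3 mod 43 = 4
j = 4 * 20^(-1) mod 43 = 26

j = 26 (mod 43)


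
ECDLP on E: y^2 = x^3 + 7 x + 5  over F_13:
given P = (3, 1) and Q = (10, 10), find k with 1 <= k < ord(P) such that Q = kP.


Enumerate multiples of P until we hit Q = (10, 10):
  1P = (3, 1)
  2P = (10, 10)
Match found at i = 2.

k = 2


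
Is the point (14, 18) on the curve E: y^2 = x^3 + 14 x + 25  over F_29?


Check whether y^2 = x^3 + 14 x + 25 (mod 29) for (x, y) = (14, 18).
LHS: y^2 = 18^2 mod 29 = 5
RHS: x^3 + 14 x + 25 = 14^3 + 14*14 + 25 mod 29 = 7
LHS != RHS

No, not on the curve


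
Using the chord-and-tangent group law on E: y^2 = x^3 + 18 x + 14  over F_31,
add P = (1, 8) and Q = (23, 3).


P != Q, so use the chord formula.
s = (y2 - y1) / (x2 - x1) = (26) / (22) mod 31 = 4
x3 = s^2 - x1 - x2 mod 31 = 4^2 - 1 - 23 = 23
y3 = s (x1 - x3) - y1 mod 31 = 4 * (1 - 23) - 8 = 28

P + Q = (23, 28)


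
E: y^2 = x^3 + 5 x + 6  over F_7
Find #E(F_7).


For each x in F_7, count y with y^2 = x^3 + 5 x + 6 mod 7:
  x = 5: RHS = 2, y in [3, 4]  -> 2 point(s)
  x = 6: RHS = 0, y in [0]  -> 1 point(s)
Affine points: 3. Add the point at infinity: total = 4.

#E(F_7) = 4


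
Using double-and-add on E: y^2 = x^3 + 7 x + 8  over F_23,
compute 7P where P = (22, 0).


k = 7 = 111_2 (binary, LSB first: 111)
Double-and-add from P = (22, 0):
  bit 0 = 1: acc = O + (22, 0) = (22, 0)
  bit 1 = 1: acc = (22, 0) + O = (22, 0)
  bit 2 = 1: acc = (22, 0) + O = (22, 0)

7P = (22, 0)


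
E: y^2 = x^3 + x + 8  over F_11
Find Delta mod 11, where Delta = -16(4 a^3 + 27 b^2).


4 a^3 + 27 b^2 = 4*1^3 + 27*8^2 = 4 + 1728 = 1732
Delta = -16 * (1732) = -27712
Delta mod 11 = 8

Delta = 8 (mod 11)


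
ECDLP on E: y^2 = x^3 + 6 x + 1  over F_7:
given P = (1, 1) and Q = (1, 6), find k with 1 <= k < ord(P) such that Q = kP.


Enumerate multiples of P until we hit Q = (1, 6):
  1P = (1, 1)
  2P = (6, 1)
  3P = (0, 6)
  4P = (3, 2)
  5P = (5, 4)
  6P = (2, 0)
  7P = (5, 3)
  8P = (3, 5)
  9P = (0, 1)
  10P = (6, 6)
  11P = (1, 6)
Match found at i = 11.

k = 11


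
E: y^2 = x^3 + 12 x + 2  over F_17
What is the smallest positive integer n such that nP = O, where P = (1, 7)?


Compute successive multiples of P until we hit O:
  1P = (1, 7)
  2P = (6, 1)
  3P = (6, 16)
  4P = (1, 10)
  5P = O

ord(P) = 5


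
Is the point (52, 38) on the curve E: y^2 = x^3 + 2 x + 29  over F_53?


Check whether y^2 = x^3 + 2 x + 29 (mod 53) for (x, y) = (52, 38).
LHS: y^2 = 38^2 mod 53 = 13
RHS: x^3 + 2 x + 29 = 52^3 + 2*52 + 29 mod 53 = 26
LHS != RHS

No, not on the curve


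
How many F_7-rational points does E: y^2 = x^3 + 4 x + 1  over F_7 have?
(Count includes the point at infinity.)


For each x in F_7, count y with y^2 = x^3 + 4 x + 1 mod 7:
  x = 0: RHS = 1, y in [1, 6]  -> 2 point(s)
  x = 4: RHS = 4, y in [2, 5]  -> 2 point(s)
Affine points: 4. Add the point at infinity: total = 5.

#E(F_7) = 5


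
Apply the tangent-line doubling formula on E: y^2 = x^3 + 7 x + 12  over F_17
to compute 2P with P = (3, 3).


Doubling: s = (3 x1^2 + a) / (2 y1)
s = (3*3^2 + 7) / (2*3) mod 17 = 0
x3 = s^2 - 2 x1 mod 17 = 0^2 - 2*3 = 11
y3 = s (x1 - x3) - y1 mod 17 = 0 * (3 - 11) - 3 = 14

2P = (11, 14)


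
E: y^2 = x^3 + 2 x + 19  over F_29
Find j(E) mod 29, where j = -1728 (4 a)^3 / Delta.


Delta = -16(4 a^3 + 27 b^2) mod 29 = 20
-1728 * (4 a)^3 = -1728 * (4*2)^3 mod 29 = 25
j = 25 * 20^(-1) mod 29 = 23

j = 23 (mod 29)


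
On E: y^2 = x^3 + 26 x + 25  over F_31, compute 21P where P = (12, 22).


k = 21 = 10101_2 (binary, LSB first: 10101)
Double-and-add from P = (12, 22):
  bit 0 = 1: acc = O + (12, 22) = (12, 22)
  bit 1 = 0: acc unchanged = (12, 22)
  bit 2 = 1: acc = (12, 22) + (4, 10) = (25, 5)
  bit 3 = 0: acc unchanged = (25, 5)
  bit 4 = 1: acc = (25, 5) + (20, 19) = (5, 1)

21P = (5, 1)


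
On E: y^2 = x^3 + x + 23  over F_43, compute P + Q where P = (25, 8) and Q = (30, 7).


P != Q, so use the chord formula.
s = (y2 - y1) / (x2 - x1) = (42) / (5) mod 43 = 17
x3 = s^2 - x1 - x2 mod 43 = 17^2 - 25 - 30 = 19
y3 = s (x1 - x3) - y1 mod 43 = 17 * (25 - 19) - 8 = 8

P + Q = (19, 8)


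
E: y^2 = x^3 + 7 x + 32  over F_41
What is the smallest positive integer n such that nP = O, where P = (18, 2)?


Compute successive multiples of P until we hit O:
  1P = (18, 2)
  2P = (4, 1)
  3P = (28, 9)
  4P = (0, 27)
  5P = (0, 14)
  6P = (28, 32)
  7P = (4, 40)
  8P = (18, 39)
  ... (continuing to 9P)
  9P = O

ord(P) = 9


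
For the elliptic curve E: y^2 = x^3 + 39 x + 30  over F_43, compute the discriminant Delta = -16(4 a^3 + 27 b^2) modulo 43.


4 a^3 + 27 b^2 = 4*39^3 + 27*30^2 = 237276 + 24300 = 261576
Delta = -16 * (261576) = -4185216
Delta mod 43 = 17

Delta = 17 (mod 43)


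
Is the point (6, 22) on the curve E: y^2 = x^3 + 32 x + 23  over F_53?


Check whether y^2 = x^3 + 32 x + 23 (mod 53) for (x, y) = (6, 22).
LHS: y^2 = 22^2 mod 53 = 7
RHS: x^3 + 32 x + 23 = 6^3 + 32*6 + 23 mod 53 = 7
LHS = RHS

Yes, on the curve


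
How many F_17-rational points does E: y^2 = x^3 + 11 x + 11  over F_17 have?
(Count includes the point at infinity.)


For each x in F_17, count y with y^2 = x^3 + 11 x + 11 mod 17:
  x = 4: RHS = 0, y in [0]  -> 1 point(s)
  x = 5: RHS = 4, y in [2, 15]  -> 2 point(s)
  x = 6: RHS = 4, y in [2, 15]  -> 2 point(s)
  x = 8: RHS = 16, y in [4, 13]  -> 2 point(s)
  x = 10: RHS = 16, y in [4, 13]  -> 2 point(s)
  x = 11: RHS = 1, y in [1, 16]  -> 2 point(s)
  x = 12: RHS = 1, y in [1, 16]  -> 2 point(s)
  x = 14: RHS = 2, y in [6, 11]  -> 2 point(s)
  x = 15: RHS = 15, y in [7, 10]  -> 2 point(s)
  x = 16: RHS = 16, y in [4, 13]  -> 2 point(s)
Affine points: 19. Add the point at infinity: total = 20.

#E(F_17) = 20


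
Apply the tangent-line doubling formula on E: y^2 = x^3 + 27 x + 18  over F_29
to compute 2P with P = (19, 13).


Doubling: s = (3 x1^2 + a) / (2 y1)
s = (3*19^2 + 27) / (2*13) mod 29 = 7
x3 = s^2 - 2 x1 mod 29 = 7^2 - 2*19 = 11
y3 = s (x1 - x3) - y1 mod 29 = 7 * (19 - 11) - 13 = 14

2P = (11, 14)


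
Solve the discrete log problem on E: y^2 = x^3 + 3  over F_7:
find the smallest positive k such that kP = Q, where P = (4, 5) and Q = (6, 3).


Enumerate multiples of P until we hit Q = (6, 3):
  1P = (4, 5)
  2P = (3, 4)
  3P = (1, 5)
  4P = (2, 2)
  5P = (5, 4)
  6P = (6, 4)
  7P = (6, 3)
Match found at i = 7.

k = 7


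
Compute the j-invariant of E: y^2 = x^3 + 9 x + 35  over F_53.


Delta = -16(4 a^3 + 27 b^2) mod 53 = 42
-1728 * (4 a)^3 = -1728 * (4*9)^3 mod 53 = 18
j = 18 * 42^(-1) mod 53 = 8

j = 8 (mod 53)


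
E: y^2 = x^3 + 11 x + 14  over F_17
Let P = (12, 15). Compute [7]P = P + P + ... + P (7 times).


k = 7 = 111_2 (binary, LSB first: 111)
Double-and-add from P = (12, 15):
  bit 0 = 1: acc = O + (12, 15) = (12, 15)
  bit 1 = 1: acc = (12, 15) + (9, 14) = (15, 1)
  bit 2 = 1: acc = (15, 1) + (8, 6) = (7, 3)

7P = (7, 3)


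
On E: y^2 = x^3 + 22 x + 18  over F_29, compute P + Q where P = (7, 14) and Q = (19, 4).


P != Q, so use the chord formula.
s = (y2 - y1) / (x2 - x1) = (19) / (12) mod 29 = 4
x3 = s^2 - x1 - x2 mod 29 = 4^2 - 7 - 19 = 19
y3 = s (x1 - x3) - y1 mod 29 = 4 * (7 - 19) - 14 = 25

P + Q = (19, 25)


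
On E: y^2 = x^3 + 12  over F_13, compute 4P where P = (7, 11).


k = 4 = 100_2 (binary, LSB first: 001)
Double-and-add from P = (7, 11):
  bit 0 = 0: acc unchanged = O
  bit 1 = 0: acc unchanged = O
  bit 2 = 1: acc = O + (0, 5) = (0, 5)

4P = (0, 5)


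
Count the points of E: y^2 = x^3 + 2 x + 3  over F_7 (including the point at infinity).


For each x in F_7, count y with y^2 = x^3 + 2 x + 3 mod 7:
  x = 2: RHS = 1, y in [1, 6]  -> 2 point(s)
  x = 3: RHS = 1, y in [1, 6]  -> 2 point(s)
  x = 6: RHS = 0, y in [0]  -> 1 point(s)
Affine points: 5. Add the point at infinity: total = 6.

#E(F_7) = 6


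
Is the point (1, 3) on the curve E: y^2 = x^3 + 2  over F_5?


Check whether y^2 = x^3 + 0 x + 2 (mod 5) for (x, y) = (1, 3).
LHS: y^2 = 3^2 mod 5 = 4
RHS: x^3 + 0 x + 2 = 1^3 + 0*1 + 2 mod 5 = 3
LHS != RHS

No, not on the curve


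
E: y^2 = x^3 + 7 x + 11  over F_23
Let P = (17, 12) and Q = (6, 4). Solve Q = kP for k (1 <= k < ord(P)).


Enumerate multiples of P until we hit Q = (6, 4):
  1P = (17, 12)
  2P = (12, 11)
  3P = (6, 4)
Match found at i = 3.

k = 3


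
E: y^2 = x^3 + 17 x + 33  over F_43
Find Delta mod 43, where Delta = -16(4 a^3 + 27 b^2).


4 a^3 + 27 b^2 = 4*17^3 + 27*33^2 = 19652 + 29403 = 49055
Delta = -16 * (49055) = -784880
Delta mod 43 = 42

Delta = 42 (mod 43)


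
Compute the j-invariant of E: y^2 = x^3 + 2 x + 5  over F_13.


Delta = -16(4 a^3 + 27 b^2) mod 13 = 11
-1728 * (4 a)^3 = -1728 * (4*2)^3 mod 13 = 5
j = 5 * 11^(-1) mod 13 = 4

j = 4 (mod 13)


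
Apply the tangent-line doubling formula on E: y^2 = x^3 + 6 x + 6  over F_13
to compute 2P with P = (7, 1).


Doubling: s = (3 x1^2 + a) / (2 y1)
s = (3*7^2 + 6) / (2*1) mod 13 = 5
x3 = s^2 - 2 x1 mod 13 = 5^2 - 2*7 = 11
y3 = s (x1 - x3) - y1 mod 13 = 5 * (7 - 11) - 1 = 5

2P = (11, 5)


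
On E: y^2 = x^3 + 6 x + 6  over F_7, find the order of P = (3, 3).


Compute successive multiples of P until we hit O:
  1P = (3, 3)
  2P = (5, 0)
  3P = (3, 4)
  4P = O

ord(P) = 4


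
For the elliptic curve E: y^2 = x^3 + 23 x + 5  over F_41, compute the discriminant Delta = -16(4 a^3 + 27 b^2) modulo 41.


4 a^3 + 27 b^2 = 4*23^3 + 27*5^2 = 48668 + 675 = 49343
Delta = -16 * (49343) = -789488
Delta mod 41 = 8

Delta = 8 (mod 41)


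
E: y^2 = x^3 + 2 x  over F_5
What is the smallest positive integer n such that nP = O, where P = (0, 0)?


Compute successive multiples of P until we hit O:
  1P = (0, 0)
  2P = O

ord(P) = 2


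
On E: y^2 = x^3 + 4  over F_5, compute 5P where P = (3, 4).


k = 5 = 101_2 (binary, LSB first: 101)
Double-and-add from P = (3, 4):
  bit 0 = 1: acc = O + (3, 4) = (3, 4)
  bit 1 = 0: acc unchanged = (3, 4)
  bit 2 = 1: acc = (3, 4) + (0, 2) = (3, 1)

5P = (3, 1)


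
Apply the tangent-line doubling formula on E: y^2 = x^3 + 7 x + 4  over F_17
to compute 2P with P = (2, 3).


Doubling: s = (3 x1^2 + a) / (2 y1)
s = (3*2^2 + 7) / (2*3) mod 17 = 6
x3 = s^2 - 2 x1 mod 17 = 6^2 - 2*2 = 15
y3 = s (x1 - x3) - y1 mod 17 = 6 * (2 - 15) - 3 = 4

2P = (15, 4)


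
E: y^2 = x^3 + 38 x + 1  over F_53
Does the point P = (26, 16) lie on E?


Check whether y^2 = x^3 + 38 x + 1 (mod 53) for (x, y) = (26, 16).
LHS: y^2 = 16^2 mod 53 = 44
RHS: x^3 + 38 x + 1 = 26^3 + 38*26 + 1 mod 53 = 15
LHS != RHS

No, not on the curve


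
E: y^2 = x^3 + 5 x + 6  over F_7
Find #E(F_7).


For each x in F_7, count y with y^2 = x^3 + 5 x + 6 mod 7:
  x = 5: RHS = 2, y in [3, 4]  -> 2 point(s)
  x = 6: RHS = 0, y in [0]  -> 1 point(s)
Affine points: 3. Add the point at infinity: total = 4.

#E(F_7) = 4


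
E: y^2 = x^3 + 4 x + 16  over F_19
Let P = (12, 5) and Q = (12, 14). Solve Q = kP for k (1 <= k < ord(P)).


Enumerate multiples of P until we hit Q = (12, 14):
  1P = (12, 5)
  2P = (18, 7)
  3P = (6, 16)
  4P = (7, 8)
  5P = (11, 2)
  6P = (5, 16)
  7P = (13, 2)
  8P = (3, 6)
  9P = (8, 3)
  10P = (4, 18)
  11P = (0, 4)
  12P = (14, 17)
  13P = (10, 7)
  14P = (17, 0)
  15P = (10, 12)
  16P = (14, 2)
  17P = (0, 15)
  18P = (4, 1)
  19P = (8, 16)
  20P = (3, 13)
  21P = (13, 17)
  22P = (5, 3)
  23P = (11, 17)
  24P = (7, 11)
  25P = (6, 3)
  26P = (18, 12)
  27P = (12, 14)
Match found at i = 27.

k = 27


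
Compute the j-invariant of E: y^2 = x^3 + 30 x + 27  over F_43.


Delta = -16(4 a^3 + 27 b^2) mod 43 = 2
-1728 * (4 a)^3 = -1728 * (4*30)^3 mod 43 = 27
j = 27 * 2^(-1) mod 43 = 35

j = 35 (mod 43)


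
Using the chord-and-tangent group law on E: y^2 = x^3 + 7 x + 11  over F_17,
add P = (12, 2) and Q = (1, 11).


P != Q, so use the chord formula.
s = (y2 - y1) / (x2 - x1) = (9) / (6) mod 17 = 10
x3 = s^2 - x1 - x2 mod 17 = 10^2 - 12 - 1 = 2
y3 = s (x1 - x3) - y1 mod 17 = 10 * (12 - 2) - 2 = 13

P + Q = (2, 13)


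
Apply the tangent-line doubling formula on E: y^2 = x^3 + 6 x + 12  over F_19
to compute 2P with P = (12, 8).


Doubling: s = (3 x1^2 + a) / (2 y1)
s = (3*12^2 + 6) / (2*8) mod 19 = 6
x3 = s^2 - 2 x1 mod 19 = 6^2 - 2*12 = 12
y3 = s (x1 - x3) - y1 mod 19 = 6 * (12 - 12) - 8 = 11

2P = (12, 11)


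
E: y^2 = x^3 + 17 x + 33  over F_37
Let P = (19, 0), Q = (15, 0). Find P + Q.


P != Q, so use the chord formula.
s = (y2 - y1) / (x2 - x1) = (0) / (33) mod 37 = 0
x3 = s^2 - x1 - x2 mod 37 = 0^2 - 19 - 15 = 3
y3 = s (x1 - x3) - y1 mod 37 = 0 * (19 - 3) - 0 = 0

P + Q = (3, 0)


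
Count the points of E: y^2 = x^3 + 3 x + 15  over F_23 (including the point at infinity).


For each x in F_23, count y with y^2 = x^3 + 3 x + 15 mod 23:
  x = 2: RHS = 6, y in [11, 12]  -> 2 point(s)
  x = 9: RHS = 12, y in [9, 14]  -> 2 point(s)
  x = 12: RHS = 8, y in [10, 13]  -> 2 point(s)
  x = 14: RHS = 18, y in [8, 15]  -> 2 point(s)
  x = 15: RHS = 8, y in [10, 13]  -> 2 point(s)
  x = 18: RHS = 13, y in [6, 17]  -> 2 point(s)
  x = 19: RHS = 8, y in [10, 13]  -> 2 point(s)
  x = 20: RHS = 2, y in [5, 18]  -> 2 point(s)
  x = 21: RHS = 1, y in [1, 22]  -> 2 point(s)
Affine points: 18. Add the point at infinity: total = 19.

#E(F_23) = 19


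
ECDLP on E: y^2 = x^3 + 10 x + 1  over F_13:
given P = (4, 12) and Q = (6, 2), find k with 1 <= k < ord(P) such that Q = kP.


Enumerate multiples of P until we hit Q = (6, 2):
  1P = (4, 12)
  2P = (1, 5)
  3P = (12, 4)
  4P = (11, 8)
  5P = (10, 10)
  6P = (2, 9)
  7P = (6, 11)
  8P = (0, 12)
  9P = (9, 1)
  10P = (9, 12)
  11P = (0, 1)
  12P = (6, 2)
Match found at i = 12.

k = 12


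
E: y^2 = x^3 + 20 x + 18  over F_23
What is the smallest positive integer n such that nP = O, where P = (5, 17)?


Compute successive multiples of P until we hit O:
  1P = (5, 17)
  2P = (3, 17)
  3P = (15, 6)
  4P = (21, 19)
  5P = (6, 3)
  6P = (1, 19)
  7P = (0, 15)
  8P = (20, 0)
  ... (continuing to 16P)
  16P = O

ord(P) = 16


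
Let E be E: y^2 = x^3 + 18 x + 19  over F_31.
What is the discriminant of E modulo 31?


4 a^3 + 27 b^2 = 4*18^3 + 27*19^2 = 23328 + 9747 = 33075
Delta = -16 * (33075) = -529200
Delta mod 31 = 1

Delta = 1 (mod 31)


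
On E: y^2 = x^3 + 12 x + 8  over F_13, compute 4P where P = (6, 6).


k = 4 = 100_2 (binary, LSB first: 001)
Double-and-add from P = (6, 6):
  bit 0 = 0: acc unchanged = O
  bit 1 = 0: acc unchanged = O
  bit 2 = 1: acc = O + (6, 7) = (6, 7)

4P = (6, 7)


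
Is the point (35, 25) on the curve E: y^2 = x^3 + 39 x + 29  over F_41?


Check whether y^2 = x^3 + 39 x + 29 (mod 41) for (x, y) = (35, 25).
LHS: y^2 = 25^2 mod 41 = 10
RHS: x^3 + 39 x + 29 = 35^3 + 39*35 + 29 mod 41 = 30
LHS != RHS

No, not on the curve


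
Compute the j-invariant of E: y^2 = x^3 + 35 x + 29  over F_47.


Delta = -16(4 a^3 + 27 b^2) mod 47 = 46
-1728 * (4 a)^3 = -1728 * (4*35)^3 mod 47 = 36
j = 36 * 46^(-1) mod 47 = 11

j = 11 (mod 47)


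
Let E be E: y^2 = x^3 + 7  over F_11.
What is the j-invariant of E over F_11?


Delta = -16(4 a^3 + 27 b^2) mod 11 = 7
-1728 * (4 a)^3 = -1728 * (4*0)^3 mod 11 = 0
j = 0 * 7^(-1) mod 11 = 0

j = 0 (mod 11)


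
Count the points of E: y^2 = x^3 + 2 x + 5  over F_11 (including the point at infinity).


For each x in F_11, count y with y^2 = x^3 + 2 x + 5 mod 11:
  x = 0: RHS = 5, y in [4, 7]  -> 2 point(s)
  x = 3: RHS = 5, y in [4, 7]  -> 2 point(s)
  x = 4: RHS = 0, y in [0]  -> 1 point(s)
  x = 8: RHS = 5, y in [4, 7]  -> 2 point(s)
  x = 9: RHS = 4, y in [2, 9]  -> 2 point(s)
Affine points: 9. Add the point at infinity: total = 10.

#E(F_11) = 10


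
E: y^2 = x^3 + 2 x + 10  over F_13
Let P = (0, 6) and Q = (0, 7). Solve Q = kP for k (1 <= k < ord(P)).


Enumerate multiples of P until we hit Q = (0, 7):
  1P = (0, 6)
  2P = (4, 2)
  3P = (10, 4)
  4P = (2, 10)
  5P = (2, 3)
  6P = (10, 9)
  7P = (4, 11)
  8P = (0, 7)
Match found at i = 8.

k = 8


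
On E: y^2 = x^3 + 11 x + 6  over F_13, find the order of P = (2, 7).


Compute successive multiples of P until we hit O:
  1P = (2, 7)
  2P = (5, 2)
  3P = (3, 12)
  4P = (7, 7)
  5P = (4, 6)
  6P = (4, 7)
  7P = (7, 6)
  8P = (3, 1)
  ... (continuing to 11P)
  11P = O

ord(P) = 11


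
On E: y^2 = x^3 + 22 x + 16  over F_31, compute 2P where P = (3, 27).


k = 2 = 10_2 (binary, LSB first: 01)
Double-and-add from P = (3, 27):
  bit 0 = 0: acc unchanged = O
  bit 1 = 1: acc = O + (1, 15) = (1, 15)

2P = (1, 15)


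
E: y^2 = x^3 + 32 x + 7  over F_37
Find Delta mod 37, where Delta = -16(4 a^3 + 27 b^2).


4 a^3 + 27 b^2 = 4*32^3 + 27*7^2 = 131072 + 1323 = 132395
Delta = -16 * (132395) = -2118320
Delta mod 37 = 4

Delta = 4 (mod 37)


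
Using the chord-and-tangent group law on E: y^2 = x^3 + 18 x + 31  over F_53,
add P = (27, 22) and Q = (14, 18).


P != Q, so use the chord formula.
s = (y2 - y1) / (x2 - x1) = (49) / (40) mod 53 = 37
x3 = s^2 - x1 - x2 mod 53 = 37^2 - 27 - 14 = 3
y3 = s (x1 - x3) - y1 mod 53 = 37 * (27 - 3) - 22 = 18

P + Q = (3, 18)


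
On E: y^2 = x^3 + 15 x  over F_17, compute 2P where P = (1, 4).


Doubling: s = (3 x1^2 + a) / (2 y1)
s = (3*1^2 + 15) / (2*4) mod 17 = 15
x3 = s^2 - 2 x1 mod 17 = 15^2 - 2*1 = 2
y3 = s (x1 - x3) - y1 mod 17 = 15 * (1 - 2) - 4 = 15

2P = (2, 15)


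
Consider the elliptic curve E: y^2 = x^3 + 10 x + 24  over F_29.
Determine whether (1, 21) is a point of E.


Check whether y^2 = x^3 + 10 x + 24 (mod 29) for (x, y) = (1, 21).
LHS: y^2 = 21^2 mod 29 = 6
RHS: x^3 + 10 x + 24 = 1^3 + 10*1 + 24 mod 29 = 6
LHS = RHS

Yes, on the curve


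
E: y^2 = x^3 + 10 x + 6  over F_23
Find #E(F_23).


For each x in F_23, count y with y^2 = x^3 + 10 x + 6 mod 23:
  x = 0: RHS = 6, y in [11, 12]  -> 2 point(s)
  x = 4: RHS = 18, y in [8, 15]  -> 2 point(s)
  x = 6: RHS = 6, y in [11, 12]  -> 2 point(s)
  x = 8: RHS = 0, y in [0]  -> 1 point(s)
  x = 10: RHS = 2, y in [5, 18]  -> 2 point(s)
  x = 15: RHS = 12, y in [9, 14]  -> 2 point(s)
  x = 17: RHS = 6, y in [11, 12]  -> 2 point(s)
  x = 20: RHS = 18, y in [8, 15]  -> 2 point(s)
  x = 21: RHS = 1, y in [1, 22]  -> 2 point(s)
  x = 22: RHS = 18, y in [8, 15]  -> 2 point(s)
Affine points: 19. Add the point at infinity: total = 20.

#E(F_23) = 20


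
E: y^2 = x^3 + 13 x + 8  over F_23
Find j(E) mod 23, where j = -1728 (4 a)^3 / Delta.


Delta = -16(4 a^3 + 27 b^2) mod 23 = 12
-1728 * (4 a)^3 = -1728 * (4*13)^3 mod 23 = 19
j = 19 * 12^(-1) mod 23 = 15

j = 15 (mod 23)


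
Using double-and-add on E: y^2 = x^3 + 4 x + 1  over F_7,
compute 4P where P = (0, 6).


k = 4 = 100_2 (binary, LSB first: 001)
Double-and-add from P = (0, 6):
  bit 0 = 0: acc unchanged = O
  bit 1 = 0: acc unchanged = O
  bit 2 = 1: acc = O + (0, 1) = (0, 1)

4P = (0, 1)


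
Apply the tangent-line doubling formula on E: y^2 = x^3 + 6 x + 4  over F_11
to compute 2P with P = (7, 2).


Doubling: s = (3 x1^2 + a) / (2 y1)
s = (3*7^2 + 6) / (2*2) mod 11 = 8
x3 = s^2 - 2 x1 mod 11 = 8^2 - 2*7 = 6
y3 = s (x1 - x3) - y1 mod 11 = 8 * (7 - 6) - 2 = 6

2P = (6, 6)


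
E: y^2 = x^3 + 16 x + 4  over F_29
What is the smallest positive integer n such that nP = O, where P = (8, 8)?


Compute successive multiples of P until we hit O:
  1P = (8, 8)
  2P = (8, 21)
  3P = O

ord(P) = 3


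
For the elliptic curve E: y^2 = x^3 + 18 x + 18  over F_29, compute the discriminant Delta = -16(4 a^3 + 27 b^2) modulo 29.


4 a^3 + 27 b^2 = 4*18^3 + 27*18^2 = 23328 + 8748 = 32076
Delta = -16 * (32076) = -513216
Delta mod 29 = 26

Delta = 26 (mod 29)


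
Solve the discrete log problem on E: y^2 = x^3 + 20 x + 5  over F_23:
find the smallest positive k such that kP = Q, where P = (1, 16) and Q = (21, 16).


Enumerate multiples of P until we hit Q = (21, 16):
  1P = (1, 16)
  2P = (21, 7)
  3P = (10, 3)
  4P = (5, 0)
  5P = (10, 20)
  6P = (21, 16)
Match found at i = 6.

k = 6


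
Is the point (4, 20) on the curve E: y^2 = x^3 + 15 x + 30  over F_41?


Check whether y^2 = x^3 + 15 x + 30 (mod 41) for (x, y) = (4, 20).
LHS: y^2 = 20^2 mod 41 = 31
RHS: x^3 + 15 x + 30 = 4^3 + 15*4 + 30 mod 41 = 31
LHS = RHS

Yes, on the curve


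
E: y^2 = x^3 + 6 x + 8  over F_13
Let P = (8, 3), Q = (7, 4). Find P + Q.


P != Q, so use the chord formula.
s = (y2 - y1) / (x2 - x1) = (1) / (12) mod 13 = 12
x3 = s^2 - x1 - x2 mod 13 = 12^2 - 8 - 7 = 12
y3 = s (x1 - x3) - y1 mod 13 = 12 * (8 - 12) - 3 = 1

P + Q = (12, 1)


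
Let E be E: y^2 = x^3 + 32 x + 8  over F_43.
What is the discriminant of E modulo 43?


4 a^3 + 27 b^2 = 4*32^3 + 27*8^2 = 131072 + 1728 = 132800
Delta = -16 * (132800) = -2124800
Delta mod 43 = 2

Delta = 2 (mod 43)


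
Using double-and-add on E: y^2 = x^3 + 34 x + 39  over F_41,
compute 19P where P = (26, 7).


k = 19 = 10011_2 (binary, LSB first: 11001)
Double-and-add from P = (26, 7):
  bit 0 = 1: acc = O + (26, 7) = (26, 7)
  bit 1 = 1: acc = (26, 7) + (14, 15) = (6, 7)
  bit 2 = 0: acc unchanged = (6, 7)
  bit 3 = 0: acc unchanged = (6, 7)
  bit 4 = 1: acc = (6, 7) + (24, 40) = (36, 20)

19P = (36, 20)


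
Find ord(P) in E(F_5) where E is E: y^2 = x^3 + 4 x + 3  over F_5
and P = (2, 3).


Compute successive multiples of P until we hit O:
  1P = (2, 3)
  2P = (2, 2)
  3P = O

ord(P) = 3


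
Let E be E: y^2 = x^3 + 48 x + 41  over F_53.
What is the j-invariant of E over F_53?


Delta = -16(4 a^3 + 27 b^2) mod 53 = 11
-1728 * (4 a)^3 = -1728 * (4*48)^3 mod 53 = 10
j = 10 * 11^(-1) mod 53 = 25

j = 25 (mod 53)


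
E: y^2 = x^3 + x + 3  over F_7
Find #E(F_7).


For each x in F_7, count y with y^2 = x^3 + 1 x + 3 mod 7:
  x = 4: RHS = 1, y in [1, 6]  -> 2 point(s)
  x = 5: RHS = 0, y in [0]  -> 1 point(s)
  x = 6: RHS = 1, y in [1, 6]  -> 2 point(s)
Affine points: 5. Add the point at infinity: total = 6.

#E(F_7) = 6


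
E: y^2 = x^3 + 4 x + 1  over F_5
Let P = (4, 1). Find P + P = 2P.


Doubling: s = (3 x1^2 + a) / (2 y1)
s = (3*4^2 + 4) / (2*1) mod 5 = 1
x3 = s^2 - 2 x1 mod 5 = 1^2 - 2*4 = 3
y3 = s (x1 - x3) - y1 mod 5 = 1 * (4 - 3) - 1 = 0

2P = (3, 0)


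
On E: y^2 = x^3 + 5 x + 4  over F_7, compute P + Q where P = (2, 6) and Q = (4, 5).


P != Q, so use the chord formula.
s = (y2 - y1) / (x2 - x1) = (6) / (2) mod 7 = 3
x3 = s^2 - x1 - x2 mod 7 = 3^2 - 2 - 4 = 3
y3 = s (x1 - x3) - y1 mod 7 = 3 * (2 - 3) - 6 = 5

P + Q = (3, 5)


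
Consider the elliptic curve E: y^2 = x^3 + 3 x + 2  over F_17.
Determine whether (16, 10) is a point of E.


Check whether y^2 = x^3 + 3 x + 2 (mod 17) for (x, y) = (16, 10).
LHS: y^2 = 10^2 mod 17 = 15
RHS: x^3 + 3 x + 2 = 16^3 + 3*16 + 2 mod 17 = 15
LHS = RHS

Yes, on the curve


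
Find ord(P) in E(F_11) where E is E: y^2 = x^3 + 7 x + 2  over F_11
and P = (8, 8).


Compute successive multiples of P until we hit O:
  1P = (8, 8)
  2P = (10, 7)
  3P = (7, 8)
  4P = (7, 3)
  5P = (10, 4)
  6P = (8, 3)
  7P = O

ord(P) = 7


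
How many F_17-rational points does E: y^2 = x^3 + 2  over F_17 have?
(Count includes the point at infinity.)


For each x in F_17, count y with y^2 = x^3 + 0 x + 2 mod 17:
  x = 0: RHS = 2, y in [6, 11]  -> 2 point(s)
  x = 4: RHS = 15, y in [7, 10]  -> 2 point(s)
  x = 5: RHS = 8, y in [5, 12]  -> 2 point(s)
  x = 8: RHS = 4, y in [2, 15]  -> 2 point(s)
  x = 9: RHS = 0, y in [0]  -> 1 point(s)
  x = 10: RHS = 16, y in [4, 13]  -> 2 point(s)
  x = 12: RHS = 13, y in [8, 9]  -> 2 point(s)
  x = 14: RHS = 9, y in [3, 14]  -> 2 point(s)
  x = 16: RHS = 1, y in [1, 16]  -> 2 point(s)
Affine points: 17. Add the point at infinity: total = 18.

#E(F_17) = 18


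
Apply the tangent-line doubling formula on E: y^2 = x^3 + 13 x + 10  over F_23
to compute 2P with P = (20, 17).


Doubling: s = (3 x1^2 + a) / (2 y1)
s = (3*20^2 + 13) / (2*17) mod 23 = 12
x3 = s^2 - 2 x1 mod 23 = 12^2 - 2*20 = 12
y3 = s (x1 - x3) - y1 mod 23 = 12 * (20 - 12) - 17 = 10

2P = (12, 10)


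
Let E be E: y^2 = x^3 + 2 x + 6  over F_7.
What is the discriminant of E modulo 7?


4 a^3 + 27 b^2 = 4*2^3 + 27*6^2 = 32 + 972 = 1004
Delta = -16 * (1004) = -16064
Delta mod 7 = 1

Delta = 1 (mod 7)


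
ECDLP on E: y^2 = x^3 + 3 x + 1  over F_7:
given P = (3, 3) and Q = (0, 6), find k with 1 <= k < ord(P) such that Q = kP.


Enumerate multiples of P until we hit Q = (0, 6):
  1P = (3, 3)
  2P = (5, 1)
  3P = (0, 1)
  4P = (6, 2)
  5P = (2, 6)
  6P = (4, 0)
  7P = (2, 1)
  8P = (6, 5)
  9P = (0, 6)
Match found at i = 9.

k = 9


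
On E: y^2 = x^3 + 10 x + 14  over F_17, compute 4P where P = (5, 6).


k = 4 = 100_2 (binary, LSB first: 001)
Double-and-add from P = (5, 6):
  bit 0 = 0: acc unchanged = O
  bit 1 = 0: acc unchanged = O
  bit 2 = 1: acc = O + (5, 11) = (5, 11)

4P = (5, 11)


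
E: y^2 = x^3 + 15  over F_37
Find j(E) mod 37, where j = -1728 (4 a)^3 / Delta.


Delta = -16(4 a^3 + 27 b^2) mod 37 = 36
-1728 * (4 a)^3 = -1728 * (4*0)^3 mod 37 = 0
j = 0 * 36^(-1) mod 37 = 0

j = 0 (mod 37)


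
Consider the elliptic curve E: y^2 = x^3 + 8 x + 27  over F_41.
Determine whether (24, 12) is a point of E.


Check whether y^2 = x^3 + 8 x + 27 (mod 41) for (x, y) = (24, 12).
LHS: y^2 = 12^2 mod 41 = 21
RHS: x^3 + 8 x + 27 = 24^3 + 8*24 + 27 mod 41 = 21
LHS = RHS

Yes, on the curve


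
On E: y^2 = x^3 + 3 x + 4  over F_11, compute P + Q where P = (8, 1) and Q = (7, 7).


P != Q, so use the chord formula.
s = (y2 - y1) / (x2 - x1) = (6) / (10) mod 11 = 5
x3 = s^2 - x1 - x2 mod 11 = 5^2 - 8 - 7 = 10
y3 = s (x1 - x3) - y1 mod 11 = 5 * (8 - 10) - 1 = 0

P + Q = (10, 0)


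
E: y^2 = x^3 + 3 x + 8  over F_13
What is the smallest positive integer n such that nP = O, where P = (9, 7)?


Compute successive multiples of P until we hit O:
  1P = (9, 7)
  2P = (9, 6)
  3P = O

ord(P) = 3


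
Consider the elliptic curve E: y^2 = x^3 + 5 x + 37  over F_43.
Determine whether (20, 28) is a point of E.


Check whether y^2 = x^3 + 5 x + 37 (mod 43) for (x, y) = (20, 28).
LHS: y^2 = 28^2 mod 43 = 10
RHS: x^3 + 5 x + 37 = 20^3 + 5*20 + 37 mod 43 = 10
LHS = RHS

Yes, on the curve


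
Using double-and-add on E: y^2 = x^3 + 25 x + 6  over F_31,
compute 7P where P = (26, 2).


k = 7 = 111_2 (binary, LSB first: 111)
Double-and-add from P = (26, 2):
  bit 0 = 1: acc = O + (26, 2) = (26, 2)
  bit 1 = 1: acc = (26, 2) + (15, 25) = (10, 4)
  bit 2 = 1: acc = (10, 4) + (11, 0) = (26, 29)

7P = (26, 29)


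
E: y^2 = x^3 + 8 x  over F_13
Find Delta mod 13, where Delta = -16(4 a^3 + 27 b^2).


4 a^3 + 27 b^2 = 4*8^3 + 27*0^2 = 2048 + 0 = 2048
Delta = -16 * (2048) = -32768
Delta mod 13 = 5

Delta = 5 (mod 13)


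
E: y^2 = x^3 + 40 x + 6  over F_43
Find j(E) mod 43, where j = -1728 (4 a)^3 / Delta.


Delta = -16(4 a^3 + 27 b^2) mod 43 = 22
-1728 * (4 a)^3 = -1728 * (4*40)^3 mod 43 = 21
j = 21 * 22^(-1) mod 43 = 42

j = 42 (mod 43)


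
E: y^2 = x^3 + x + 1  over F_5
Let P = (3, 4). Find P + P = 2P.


Doubling: s = (3 x1^2 + a) / (2 y1)
s = (3*3^2 + 1) / (2*4) mod 5 = 1
x3 = s^2 - 2 x1 mod 5 = 1^2 - 2*3 = 0
y3 = s (x1 - x3) - y1 mod 5 = 1 * (3 - 0) - 4 = 4

2P = (0, 4)


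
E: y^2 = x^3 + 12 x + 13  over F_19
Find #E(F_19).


For each x in F_19, count y with y^2 = x^3 + 12 x + 13 mod 19:
  x = 1: RHS = 7, y in [8, 11]  -> 2 point(s)
  x = 2: RHS = 7, y in [8, 11]  -> 2 point(s)
  x = 3: RHS = 0, y in [0]  -> 1 point(s)
  x = 4: RHS = 11, y in [7, 12]  -> 2 point(s)
  x = 6: RHS = 16, y in [4, 15]  -> 2 point(s)
  x = 12: RHS = 4, y in [2, 17]  -> 2 point(s)
  x = 16: RHS = 7, y in [8, 11]  -> 2 point(s)
  x = 17: RHS = 0, y in [0]  -> 1 point(s)
  x = 18: RHS = 0, y in [0]  -> 1 point(s)
Affine points: 15. Add the point at infinity: total = 16.

#E(F_19) = 16
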